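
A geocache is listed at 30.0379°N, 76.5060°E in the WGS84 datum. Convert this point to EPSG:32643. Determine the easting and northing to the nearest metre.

Zone 43 central meridian λ₀ = 6×43 − 183 = 75°; Δλ = +1.5060°.
Transverse Mercator on WGS84 with k₀ = 0.9996 gives E = 645203.393 m, N = 3323940.379 m.

E 645203 m, N 3323940 m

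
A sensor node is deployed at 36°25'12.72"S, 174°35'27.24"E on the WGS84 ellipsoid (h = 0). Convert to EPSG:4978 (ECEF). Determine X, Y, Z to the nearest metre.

X -5115573 m, Y 484384 m, Z -3765813 m

WGS84: a = 6378137 m, e² = 0.006694380; N(φ) = a/√(1−e²sin²φ) = 6385675.441 m.
X = (N+h)·cosφ·cosλ = -5115572.755 m; Y = (N+h)·cosφ·sinλ = 484383.751 m; Z = (N(1−e²)+h)·sinφ = -3765812.560 m.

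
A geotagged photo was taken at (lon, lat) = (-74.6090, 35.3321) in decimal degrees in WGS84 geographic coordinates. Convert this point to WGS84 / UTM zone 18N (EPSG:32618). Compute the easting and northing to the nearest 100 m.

Zone 18 central meridian λ₀ = 6×18 − 183 = -75°; Δλ = +0.3910°.
Transverse Mercator on WGS84 with k₀ = 0.9996 gives E = 535534.734 m, N = 3909942.823 m.

E 535500 m, N 3909900 m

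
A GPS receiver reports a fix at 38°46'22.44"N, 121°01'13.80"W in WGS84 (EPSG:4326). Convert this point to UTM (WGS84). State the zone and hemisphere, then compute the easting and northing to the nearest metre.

Zone 10N: E 671962 m, N 4293436 m

Longitude -121.0205° lies in the 6° band [-126°, -120°), giving zone 10; latitude is north of the equator, so 10N.
Zone 10 central meridian λ₀ = 6×10 − 183 = -123°; Δλ = +1.9795°.
Transverse Mercator on WGS84 with k₀ = 0.9996 gives E = 671962.419 m, N = 4293436.218 m.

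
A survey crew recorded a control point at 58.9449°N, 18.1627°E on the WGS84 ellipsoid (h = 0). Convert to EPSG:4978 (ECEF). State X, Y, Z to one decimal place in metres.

X 3134012.0 m, Y 1028150.4 m, Z 5440772.5 m

WGS84: a = 6378137 m, e² = 0.006694380; N(φ) = a/√(1−e²sin²φ) = 6393862.585 m.
X = (N+h)·cosφ·cosλ = 3134011.954 m; Y = (N+h)·cosφ·sinλ = 1028150.370 m; Z = (N(1−e²)+h)·sinφ = 5440772.451 m.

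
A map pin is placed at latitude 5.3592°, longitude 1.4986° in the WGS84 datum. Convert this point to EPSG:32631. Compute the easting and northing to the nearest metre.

E 333638 m, N 592574 m

Zone 31 central meridian λ₀ = 6×31 − 183 = 3°; Δλ = -1.5014°.
Transverse Mercator on WGS84 with k₀ = 0.9996 gives E = 333638.380 m, N = 592573.558 m.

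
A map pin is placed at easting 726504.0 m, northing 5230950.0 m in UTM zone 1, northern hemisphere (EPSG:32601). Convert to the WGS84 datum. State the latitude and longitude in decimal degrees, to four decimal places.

lat 47.1930°, lon -174.0098°

Zone 1N: λ₀ = -177°, k₀ = 0.9996, false easting 500000 m.
Meridian distance M = (N − FN)/k₀ = 5233043.2 m.
Inverse transverse Mercator on WGS84 gives φ = 47.19300019°, λ = -174.00980005°.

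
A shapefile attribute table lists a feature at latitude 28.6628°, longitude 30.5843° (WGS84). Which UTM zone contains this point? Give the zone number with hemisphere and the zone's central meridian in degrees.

Zone 36N, central meridian 33°

UTM zone = ⌊(λ + 180)/6⌋ + 1; 30.5843° ∈ [30°, 36°) → zone 36.
Hemisphere: N (φ ≥ 0).
Central meridian λ₀ = 6×36 − 183 = 33°.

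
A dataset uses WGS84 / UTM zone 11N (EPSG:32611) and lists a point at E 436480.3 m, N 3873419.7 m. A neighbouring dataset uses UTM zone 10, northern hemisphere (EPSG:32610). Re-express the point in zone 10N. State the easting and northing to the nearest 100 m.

E 984200 m, N 3886100 m

UTM 11N → geographic: φ = 35.00140043°, λ = -117.69609963°.
UTM 10N (λ₀ = -123°) forward: E = 984219.428 m, N = 3886075.676 m.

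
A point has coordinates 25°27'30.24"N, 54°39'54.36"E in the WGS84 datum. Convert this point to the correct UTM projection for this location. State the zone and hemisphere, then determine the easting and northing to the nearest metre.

Longitude 54.6651° lies in the 6° band [54°, 60°), giving zone 40; latitude is north of the equator, so 40N.
Zone 40 central meridian λ₀ = 6×40 − 183 = 57°; Δλ = -2.3349°.
Transverse Mercator on WGS84 with k₀ = 0.9996 gives E = 265226.355 m, N = 2817764.361 m.

Zone 40N: E 265226 m, N 2817764 m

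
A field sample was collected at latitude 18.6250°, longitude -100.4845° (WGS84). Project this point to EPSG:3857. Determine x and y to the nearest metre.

Web Mercator is spherical with R = a = 6378137 m.
x = R·λ = 6378137 × -1.753785372 = -11185883.373 m.
y = R·ln tan(π/4 + φ/2) = 6378137 × 0.330948536 = 2110835.102 m.

x -11185883 m, y 2110835 m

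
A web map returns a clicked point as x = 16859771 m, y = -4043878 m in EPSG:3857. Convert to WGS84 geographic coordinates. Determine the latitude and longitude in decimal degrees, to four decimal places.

R = 6378137 m. λ = x/R = 151.45389976°.
φ = 2·arctan(exp(y/R)) − 90° = 2·arctan(0.53045) − 90° = -34.11220213°.

lat -34.1122°, lon 151.4539°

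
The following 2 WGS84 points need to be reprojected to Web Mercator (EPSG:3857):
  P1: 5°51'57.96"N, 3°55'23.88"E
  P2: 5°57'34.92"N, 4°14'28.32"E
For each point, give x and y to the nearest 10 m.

P1: x 436740 m, y 654160 m; P2: x 472130 m, y 664630 m

Web Mercator: x = R·λ, y = R·ln tan(π/4+φ/2), R = 6378137 m.
P1 (5.8661°, 3.9233°) → (436739.758, 654155.099) m.
P2 (5.9597°, 4.2412°) → (472128.224, 664630.337) m.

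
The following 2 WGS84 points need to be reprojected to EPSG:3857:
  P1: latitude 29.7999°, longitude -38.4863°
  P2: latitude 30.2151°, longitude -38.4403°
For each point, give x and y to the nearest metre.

P1: x -4284275 m, y 3477855 m; P2: x -4279155 m, y 3531229 m

Web Mercator: x = R·λ, y = R·ln tan(π/4+φ/2), R = 6378137 m.
P1 (29.7999°, -38.4863°) → (-4284275.319, 3477854.698) m.
P2 (30.2151°, -38.4403°) → (-4279154.622, 3531229.016) m.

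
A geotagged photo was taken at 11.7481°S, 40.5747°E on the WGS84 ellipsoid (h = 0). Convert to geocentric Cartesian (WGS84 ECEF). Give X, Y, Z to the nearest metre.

X 4743744 m, Y 4062248 m, Z -1290133 m

WGS84: a = 6378137 m, e² = 0.006694380; N(φ) = a/√(1−e²sin²φ) = 6379022.237 m.
X = (N+h)·cosφ·cosλ = 4743744.143 m; Y = (N+h)·cosφ·sinλ = 4062248.347 m; Z = (N(1−e²)+h)·sinφ = -1290133.305 m.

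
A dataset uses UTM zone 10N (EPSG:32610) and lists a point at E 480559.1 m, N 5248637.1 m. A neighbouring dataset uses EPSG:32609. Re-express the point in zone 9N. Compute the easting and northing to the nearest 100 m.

E 933300 m, N 5264600 m

UTM 10N → geographic: φ = 47.39090033°, λ = -123.25760013°.
UTM 9N (λ₀ = -129°) forward: E = 933314.374 m, N = 5264612.175 m.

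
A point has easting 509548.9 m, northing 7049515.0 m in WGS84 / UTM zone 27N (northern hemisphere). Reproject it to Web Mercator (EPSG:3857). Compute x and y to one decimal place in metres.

Unproject from UTM 27N (λ₀ = -21°) → φ = 63.57360001°, λ = -20.80769933°.
Web Mercator (R = 6378137 m): x = -2316302.494 m, y = 9242301.431 m.

x -2316302.5 m, y 9242301.4 m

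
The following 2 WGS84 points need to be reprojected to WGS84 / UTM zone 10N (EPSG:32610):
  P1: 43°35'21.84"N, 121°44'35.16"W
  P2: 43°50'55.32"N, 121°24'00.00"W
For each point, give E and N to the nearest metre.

P1: E 601464 m, N 4827037 m; P2: E 628605 m, N 4856313 m

UTM zone 10N: λ₀ = -123°, k₀ = 0.9996.
P1 (43.5894°, -121.7431°) → (601463.600, 4827037.444) m.
P2 (43.8487°, -121.4000°) → (628604.810, 4856312.629) m.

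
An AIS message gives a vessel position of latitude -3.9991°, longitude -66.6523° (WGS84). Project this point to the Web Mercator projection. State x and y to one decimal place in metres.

x -7419700.1 m, y -445539.7 m

Web Mercator is spherical with R = a = 6378137 m.
x = R·λ = 6378137 × -1.163302089 = -7419700.096 m.
y = R·ln tan(π/4 + φ/2) = 6378137 × -0.069854203 = -445539.678 m.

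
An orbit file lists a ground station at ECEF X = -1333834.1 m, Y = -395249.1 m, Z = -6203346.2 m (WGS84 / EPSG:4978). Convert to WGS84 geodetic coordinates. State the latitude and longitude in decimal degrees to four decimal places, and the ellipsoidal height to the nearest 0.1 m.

lat -77.4419°, lon -163.4941°, h -347.5 m

λ = atan2(Y, X) = -163.49409871°; p = √(X²+Y²) = 1391163.3 m.
Bowring's method on WGS84 (a = 6378137 m, b = 6356752.314 m) gives φ = -77.44190016°, h = -347.453 m.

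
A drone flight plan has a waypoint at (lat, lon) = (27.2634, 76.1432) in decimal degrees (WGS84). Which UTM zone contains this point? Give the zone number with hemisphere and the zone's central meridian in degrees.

Zone 43N, central meridian 75°

UTM zone = ⌊(λ + 180)/6⌋ + 1; 76.1432° ∈ [72°, 78°) → zone 43.
Hemisphere: N (φ ≥ 0).
Central meridian λ₀ = 6×43 − 183 = 75°.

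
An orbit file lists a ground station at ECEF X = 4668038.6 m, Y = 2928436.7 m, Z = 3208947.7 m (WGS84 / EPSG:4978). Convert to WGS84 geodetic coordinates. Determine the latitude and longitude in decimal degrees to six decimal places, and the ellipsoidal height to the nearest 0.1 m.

λ = atan2(Y, X) = 32.10159957°; p = √(X²+Y²) = 5510564.9 m.
Bowring's method on WGS84 (a = 6378137 m, b = 6356752.314 m) gives φ = 30.38089982°, h = 4105.961 m.

lat 30.380900°, lon 32.101600°, h 4106.0 m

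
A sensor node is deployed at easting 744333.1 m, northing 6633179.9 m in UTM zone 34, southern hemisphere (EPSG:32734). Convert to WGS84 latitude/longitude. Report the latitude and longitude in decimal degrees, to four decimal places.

Zone 34S: λ₀ = 21°, k₀ = 0.9996, false easting 500000 m, false northing 10000000 m.
Meridian distance M = (N − FN)/k₀ = -3368167.4 m.
Inverse transverse Mercator on WGS84 gives φ = -30.40869973°, λ = 23.54340042°.

lat -30.4087°, lon 23.5434°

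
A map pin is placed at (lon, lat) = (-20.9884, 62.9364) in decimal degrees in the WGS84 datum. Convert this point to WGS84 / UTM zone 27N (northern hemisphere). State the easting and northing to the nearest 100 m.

E 500600 m, N 6978500 m

Zone 27 central meridian λ₀ = 6×27 − 183 = -21°; Δλ = +0.0116°.
Transverse Mercator on WGS84 with k₀ = 0.9996 gives E = 500588.848 m, N = 6978503.174 m.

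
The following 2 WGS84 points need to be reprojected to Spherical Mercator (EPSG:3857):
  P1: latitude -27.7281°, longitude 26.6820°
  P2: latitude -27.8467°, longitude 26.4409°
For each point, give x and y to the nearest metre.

P1: x 2970227 m, y -3214736 m; P2: x 2943388 m, y -3229660 m

Web Mercator: x = R·λ, y = R·ln tan(π/4+φ/2), R = 6378137 m.
P1 (-27.7281°, 26.6820°) → (2970226.653, -3214736.469) m.
P2 (-27.8467°, 26.4409°) → (2943387.524, -3229659.879) m.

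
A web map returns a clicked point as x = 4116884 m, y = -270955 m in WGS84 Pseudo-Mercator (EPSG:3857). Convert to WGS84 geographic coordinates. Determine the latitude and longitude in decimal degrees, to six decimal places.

R = 6378137 m. λ = x/R = 36.98259820°.
φ = 2·arctan(exp(y/R)) − 90° = 2·arctan(0.95841) − 90° = -2.43329839°.

lat -2.433298°, lon 36.982598°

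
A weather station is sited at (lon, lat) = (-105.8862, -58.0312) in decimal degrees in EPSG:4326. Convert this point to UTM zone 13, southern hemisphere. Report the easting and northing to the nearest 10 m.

Zone 13 central meridian λ₀ = 6×13 − 183 = -105°; Δλ = -0.8862°.
Transverse Mercator on WGS84 with k₀ = 0.9996 gives E = 447663.905 m, N = 3567472.870 m.

E 447660 m, N 3567470 m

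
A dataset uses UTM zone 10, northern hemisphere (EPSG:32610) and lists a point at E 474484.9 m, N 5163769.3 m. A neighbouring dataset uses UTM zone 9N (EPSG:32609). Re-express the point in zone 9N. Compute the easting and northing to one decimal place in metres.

E 933763.0 m, N 5179332.3 m

UTM 10N → geographic: φ = 46.62700022°, λ = -123.33329973°.
UTM 9N (λ₀ = -129°) forward: E = 933762.964 m, N = 5179332.295 m.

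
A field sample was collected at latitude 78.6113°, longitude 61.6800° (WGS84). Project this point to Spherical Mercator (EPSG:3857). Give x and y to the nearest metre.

x 6866186 m, y 14704491 m

Web Mercator is spherical with R = a = 6378137 m.
x = R·λ = 6378137 × 1.076519083 = 6866186.192 m.
y = R·ln tan(π/4 + φ/2) = 6378137 × 2.305452431 = 14704491.450 m.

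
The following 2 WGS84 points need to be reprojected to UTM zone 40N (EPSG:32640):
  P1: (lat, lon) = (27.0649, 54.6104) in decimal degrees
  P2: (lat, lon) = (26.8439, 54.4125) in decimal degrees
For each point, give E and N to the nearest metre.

UTM zone 40N: λ₀ = 57°, k₀ = 0.9996.
P1 (27.0649°, 54.6104°) → (263011.100, 2995872.997) m.
P2 (26.8439°, 54.4125°) → (242875.054, 2971768.826) m.

P1: E 263011 m, N 2995873 m; P2: E 242875 m, N 2971769 m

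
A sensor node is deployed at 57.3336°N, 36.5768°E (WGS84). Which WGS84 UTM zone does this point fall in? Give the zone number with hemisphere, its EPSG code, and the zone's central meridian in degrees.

UTM zone = ⌊(λ + 180)/6⌋ + 1; 36.5768° ∈ [36°, 42°) → zone 37.
Hemisphere: N (φ ≥ 0).
Central meridian λ₀ = 6×37 − 183 = 39°.
EPSG code: 32637.

Zone 37N (EPSG:32637), central meridian 39°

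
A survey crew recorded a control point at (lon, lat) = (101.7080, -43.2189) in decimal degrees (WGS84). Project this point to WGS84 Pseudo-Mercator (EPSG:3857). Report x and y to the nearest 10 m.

x 11322080 m, y -5345350 m

Web Mercator is spherical with R = a = 6378137 m.
x = R·λ = 6378137 × 1.775139476 = 11322082.770 m.
y = R·ln tan(π/4 + φ/2) = 6378137 × -0.838073913 = -5345350.234 m.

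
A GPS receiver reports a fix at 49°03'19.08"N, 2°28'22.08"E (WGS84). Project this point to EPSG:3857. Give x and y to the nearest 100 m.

x 275300 m, y 6284200 m

Web Mercator is spherical with R = a = 6378137 m.
x = R·λ = 6378137 × 0.043158502 = 275270.837 m.
y = R·ln tan(π/4 + φ/2) = 6378137 × 0.985279849 = 6284249.861 m.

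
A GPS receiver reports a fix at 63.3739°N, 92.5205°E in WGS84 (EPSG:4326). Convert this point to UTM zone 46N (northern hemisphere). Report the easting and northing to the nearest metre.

Zone 46 central meridian λ₀ = 6×46 − 183 = 93°; Δλ = -0.4795°.
Transverse Mercator on WGS84 with k₀ = 0.9996 gives E = 476023.427 m, N = 7027338.855 m.

E 476023 m, N 7027339 m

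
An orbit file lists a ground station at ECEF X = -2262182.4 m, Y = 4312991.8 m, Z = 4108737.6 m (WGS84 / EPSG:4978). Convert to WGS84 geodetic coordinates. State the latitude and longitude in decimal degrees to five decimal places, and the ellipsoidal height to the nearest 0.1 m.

lat 40.34200°, lon 117.67720°, h 2679.4 m

λ = atan2(Y, X) = 117.67719989°; p = √(X²+Y²) = 4870253.3 m.
Bowring's method on WGS84 (a = 6378137 m, b = 6356752.314 m) gives φ = 40.34200010°, h = 2679.437 m.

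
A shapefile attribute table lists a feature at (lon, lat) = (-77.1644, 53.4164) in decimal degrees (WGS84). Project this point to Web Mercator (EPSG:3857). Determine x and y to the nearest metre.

x -8589902 m, y 7060395 m

Web Mercator is spherical with R = a = 6378137 m.
x = R·λ = 6378137 × -1.346772845 = -8589901.715 m.
y = R·ln tan(π/4 + φ/2) = 6378137 × 1.106968251 = 7060395.160 m.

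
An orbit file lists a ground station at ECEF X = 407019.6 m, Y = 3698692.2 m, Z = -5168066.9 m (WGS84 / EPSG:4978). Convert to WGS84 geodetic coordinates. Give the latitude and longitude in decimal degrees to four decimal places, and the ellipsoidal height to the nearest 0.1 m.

λ = atan2(Y, X) = 83.72019970°; p = √(X²+Y²) = 3721019.9 m.
Bowring's method on WGS84 (a = 6378137 m, b = 6356752.314 m) gives φ = -54.42819985°, h = 4244.116 m.

lat -54.4282°, lon 83.7202°, h 4244.1 m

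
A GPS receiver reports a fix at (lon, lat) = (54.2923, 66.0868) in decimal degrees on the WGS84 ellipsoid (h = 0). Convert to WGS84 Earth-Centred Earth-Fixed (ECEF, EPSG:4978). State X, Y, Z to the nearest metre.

X 1513204 m, Y 2105248 m, Z 5807878 m

WGS84: a = 6378137 m, e² = 0.006694380; N(φ) = a/√(1−e²sin²φ) = 6396053.209 m.
X = (N+h)·cosφ·cosλ = 1513203.553 m; Y = (N+h)·cosφ·sinλ = 2105248.484 m; Z = (N(1−e²)+h)·sinφ = 5807877.622 m.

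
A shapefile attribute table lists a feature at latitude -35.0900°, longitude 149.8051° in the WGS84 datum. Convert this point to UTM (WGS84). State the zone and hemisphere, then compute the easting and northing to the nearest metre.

Zone 55S: E 755724 m, N 6113376 m

Longitude 149.8051° lies in the 6° band [144°, 150°), giving zone 55; latitude is south of the equator, so 55S.
Zone 55 central meridian λ₀ = 6×55 − 183 = 147°; Δλ = +2.8051°.
Transverse Mercator on WGS84 with k₀ = 0.9996 gives E = 755724.351 m, N = 6113375.921 m.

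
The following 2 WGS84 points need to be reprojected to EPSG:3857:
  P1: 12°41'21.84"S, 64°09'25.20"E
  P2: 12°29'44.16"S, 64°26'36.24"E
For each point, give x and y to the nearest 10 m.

Web Mercator: x = R·λ, y = R·ln tan(π/4+φ/2), R = 6378137 m.
P1 (-12.6894°, 64.1570°) → (7141924.571, -1424268.965) m.
P2 (-12.4956°, 64.4434°) → (7173806.473, -1402163.496) m.

P1: x 7141920 m, y -1424270 m; P2: x 7173810 m, y -1402160 m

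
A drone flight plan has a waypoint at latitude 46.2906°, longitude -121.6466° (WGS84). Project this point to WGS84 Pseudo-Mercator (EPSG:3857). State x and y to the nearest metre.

Web Mercator is spherical with R = a = 6378137 m.
x = R·λ = 6378137 × -2.123133694 = -13541637.569 m.
y = R·ln tan(π/4 + φ/2) = 6378137 × 0.913596086 = 5827040.998 m.

x -13541638 m, y 5827041 m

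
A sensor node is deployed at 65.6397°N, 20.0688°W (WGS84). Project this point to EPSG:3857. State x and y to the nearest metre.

x -2234049 m, y 9778925 m

Web Mercator is spherical with R = a = 6378137 m.
x = R·λ = 6378137 × -0.350266637 = -2234048.597 m.
y = R·ln tan(π/4 + φ/2) = 6378137 × 1.533194549 = 9778924.880 m.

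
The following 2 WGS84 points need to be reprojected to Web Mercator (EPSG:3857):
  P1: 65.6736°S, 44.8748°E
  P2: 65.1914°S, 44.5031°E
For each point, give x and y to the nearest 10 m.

P1: x 4995440 m, y -9788080 m; P2: x 4954060 m, y -9658970 m

Web Mercator: x = R·λ, y = R·ln tan(π/4+φ/2), R = 6378137 m.
P1 (-65.6736°, 44.8748°) → (4995439.885, -9788079.893) m.
P2 (-65.1914°, 44.5031°) → (4954062.431, -9658968.650) m.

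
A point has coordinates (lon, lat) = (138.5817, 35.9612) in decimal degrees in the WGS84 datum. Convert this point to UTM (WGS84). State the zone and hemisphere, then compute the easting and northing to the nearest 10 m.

Longitude 138.5817° lies in the 6° band [138°, 144°), giving zone 54; latitude is north of the equator, so 54N.
Zone 54 central meridian λ₀ = 6×54 − 183 = 141°; Δλ = -2.4183°.
Transverse Mercator on WGS84 with k₀ = 0.9996 gives E = 281917.389 m, N = 3982348.580 m.

Zone 54N: E 281920 m, N 3982350 m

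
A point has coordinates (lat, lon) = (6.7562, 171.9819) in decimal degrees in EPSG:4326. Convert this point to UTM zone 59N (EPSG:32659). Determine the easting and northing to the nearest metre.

Zone 59 central meridian λ₀ = 6×59 − 183 = 171°; Δλ = +0.9819°.
Transverse Mercator on WGS84 with k₀ = 0.9996 gives E = 608512.376 m, N = 746907.154 m.

E 608512 m, N 746907 m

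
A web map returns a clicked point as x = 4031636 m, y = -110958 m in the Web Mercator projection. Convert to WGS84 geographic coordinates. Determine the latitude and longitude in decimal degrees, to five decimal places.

lat -0.99670°, lon 36.21680°

R = 6378137 m. λ = x/R = 36.21680239°.
φ = 2·arctan(exp(y/R)) − 90° = 2·arctan(0.98275) − 90° = -0.99670240°.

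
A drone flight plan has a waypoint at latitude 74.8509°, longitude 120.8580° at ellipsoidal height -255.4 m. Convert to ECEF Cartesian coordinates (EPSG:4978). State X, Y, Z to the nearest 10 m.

WGS84: a = 6378137 m, e² = 0.006694380; N(φ) = a/√(1−e²sin²φ) = 6398121.366 m.
X = (N+h)·cosφ·cosλ = -857571.475 m; Y = (N+h)·cosφ·sinλ = 1435284.116 m; Z = (N(1−e²)+h)·sinφ = 6134190.931 m.

X -857570 m, Y 1435280 m, Z 6134190 m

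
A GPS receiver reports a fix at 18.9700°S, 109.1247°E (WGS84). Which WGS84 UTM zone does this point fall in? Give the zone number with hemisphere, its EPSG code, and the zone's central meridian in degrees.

UTM zone = ⌊(λ + 180)/6⌋ + 1; 109.1247° ∈ [108°, 114°) → zone 49.
Hemisphere: S (φ < 0).
Central meridian λ₀ = 6×49 − 183 = 111°.
EPSG code: 32749.

Zone 49S (EPSG:32749), central meridian 111°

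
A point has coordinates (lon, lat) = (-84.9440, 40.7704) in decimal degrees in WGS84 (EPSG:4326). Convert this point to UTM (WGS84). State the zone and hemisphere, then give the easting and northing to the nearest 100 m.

Longitude -84.9440° lies in the 6° band [-90°, -84°), giving zone 16; latitude is north of the equator, so 16N.
Zone 16 central meridian λ₀ = 6×16 − 183 = -87°; Δλ = +2.0560°.
Transverse Mercator on WGS84 with k₀ = 0.9996 gives E = 673516.939 m, N = 4515303.301 m.

Zone 16N: E 673500 m, N 4515300 m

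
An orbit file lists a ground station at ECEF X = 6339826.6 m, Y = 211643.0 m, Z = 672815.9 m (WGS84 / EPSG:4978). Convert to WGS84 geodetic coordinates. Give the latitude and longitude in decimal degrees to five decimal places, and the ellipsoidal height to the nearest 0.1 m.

λ = atan2(Y, X) = 1.91200009°; p = √(X²+Y²) = 6343358.3 m.
Bowring's method on WGS84 (a = 6378137 m, b = 6356752.314 m) gives φ = 6.09500034°, h = 1042.074 m.

lat 6.09500°, lon 1.91200°, h 1042.1 m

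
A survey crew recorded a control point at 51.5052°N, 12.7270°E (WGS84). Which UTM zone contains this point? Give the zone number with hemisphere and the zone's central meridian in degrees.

Zone 33N, central meridian 15°

UTM zone = ⌊(λ + 180)/6⌋ + 1; 12.7270° ∈ [12°, 18°) → zone 33.
Hemisphere: N (φ ≥ 0).
Central meridian λ₀ = 6×33 − 183 = 15°.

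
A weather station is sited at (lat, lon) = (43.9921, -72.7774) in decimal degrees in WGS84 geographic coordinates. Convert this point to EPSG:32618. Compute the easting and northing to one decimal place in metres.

Zone 18 central meridian λ₀ = 6×18 − 183 = -75°; Δλ = +2.2226°.
Transverse Mercator on WGS84 with k₀ = 0.9996 gives E = 678220.264 m, N = 4873396.928 m.

E 678220.3 m, N 4873396.9 m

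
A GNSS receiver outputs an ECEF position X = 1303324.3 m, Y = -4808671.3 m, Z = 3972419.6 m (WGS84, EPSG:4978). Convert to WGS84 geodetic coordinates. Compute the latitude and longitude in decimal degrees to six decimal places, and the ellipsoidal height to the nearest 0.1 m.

lat 38.754000°, lon -74.835100°, h 2176.9 m

λ = atan2(Y, X) = -74.83510005°; p = √(X²+Y²) = 4982165.6 m.
Bowring's method on WGS84 (a = 6378137 m, b = 6356752.314 m) gives φ = 38.75400000°, h = 2176.858 m.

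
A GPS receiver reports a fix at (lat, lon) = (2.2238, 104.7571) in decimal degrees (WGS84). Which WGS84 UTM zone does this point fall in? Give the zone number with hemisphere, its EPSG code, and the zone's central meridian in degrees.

UTM zone = ⌊(λ + 180)/6⌋ + 1; 104.7571° ∈ [102°, 108°) → zone 48.
Hemisphere: N (φ ≥ 0).
Central meridian λ₀ = 6×48 − 183 = 105°.
EPSG code: 32648.

Zone 48N (EPSG:32648), central meridian 105°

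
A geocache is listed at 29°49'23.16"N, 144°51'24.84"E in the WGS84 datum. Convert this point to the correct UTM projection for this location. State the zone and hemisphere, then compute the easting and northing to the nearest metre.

Zone 55N: E 292913 m, N 3301110 m

Longitude 144.8569° lies in the 6° band [144°, 150°), giving zone 55; latitude is north of the equator, so 55N.
Zone 55 central meridian λ₀ = 6×55 − 183 = 147°; Δλ = -2.1431°.
Transverse Mercator on WGS84 with k₀ = 0.9996 gives E = 292912.771 m, N = 3301110.347 m.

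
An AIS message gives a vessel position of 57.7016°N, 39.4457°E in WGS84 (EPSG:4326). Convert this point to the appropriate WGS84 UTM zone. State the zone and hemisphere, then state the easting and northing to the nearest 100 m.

Zone 37N: E 526600 m, N 6395600 m

Longitude 39.4457° lies in the 6° band [36°, 42°), giving zone 37; latitude is north of the equator, so 37N.
Zone 37 central meridian λ₀ = 6×37 − 183 = 39°; Δλ = +0.4457°.
Transverse Mercator on WGS84 with k₀ = 0.9996 gives E = 526563.658 m, N = 6395576.482 m.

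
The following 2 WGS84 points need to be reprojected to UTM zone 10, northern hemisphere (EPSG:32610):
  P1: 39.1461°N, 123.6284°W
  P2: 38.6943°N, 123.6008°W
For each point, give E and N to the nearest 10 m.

P1: E 445700 m, N 4333180 m; P2: E 447750 m, N 4283020 m

UTM zone 10N: λ₀ = -123°, k₀ = 0.9996.
P1 (39.1461°, -123.6284°) → (445697.600, 4333177.657) m.
P2 (38.6943°, -123.6008°) → (447752.344, 4283024.873) m.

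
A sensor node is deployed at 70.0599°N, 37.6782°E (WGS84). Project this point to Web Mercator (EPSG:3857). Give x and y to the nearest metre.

Web Mercator is spherical with R = a = 6378137 m.
x = R·λ = 6378137 × 0.657608646 = 4194318.038 m.
y = R·ln tan(π/4 + φ/2) = 6378137 × 1.738476259 = 11088239.754 m.

x 4194318 m, y 11088240 m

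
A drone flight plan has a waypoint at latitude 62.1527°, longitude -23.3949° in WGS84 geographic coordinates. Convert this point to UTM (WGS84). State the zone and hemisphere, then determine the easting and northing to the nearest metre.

Zone 27N: E 375210 m, N 6893498 m

Longitude -23.3949° lies in the 6° band [-24°, -18°), giving zone 27; latitude is north of the equator, so 27N.
Zone 27 central meridian λ₀ = 6×27 − 183 = -21°; Δλ = -2.3949°.
Transverse Mercator on WGS84 with k₀ = 0.9996 gives E = 375210.377 m, N = 6893497.765 m.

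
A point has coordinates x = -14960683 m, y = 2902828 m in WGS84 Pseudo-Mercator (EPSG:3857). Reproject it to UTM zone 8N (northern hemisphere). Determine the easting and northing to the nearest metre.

E 561032 m, N 2789479 m

Web Mercator inverse (R = 6378137 m) → φ = 25.22030107°, λ = -134.39410200°.
UTM 8N forward: E = 561032.252 m, N = 2789479.241 m.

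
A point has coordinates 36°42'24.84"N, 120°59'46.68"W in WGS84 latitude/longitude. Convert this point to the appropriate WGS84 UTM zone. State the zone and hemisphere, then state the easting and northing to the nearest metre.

Longitude -120.9963° lies in the 6° band [-126°, -120°), giving zone 10; latitude is north of the equator, so 10N.
Zone 10 central meridian λ₀ = 6×10 − 183 = -123°; Δλ = +2.0037°.
Transverse Mercator on WGS84 with k₀ = 0.9996 gives E = 678973.820 m, N = 4064229.625 m.

Zone 10N: E 678974 m, N 4064230 m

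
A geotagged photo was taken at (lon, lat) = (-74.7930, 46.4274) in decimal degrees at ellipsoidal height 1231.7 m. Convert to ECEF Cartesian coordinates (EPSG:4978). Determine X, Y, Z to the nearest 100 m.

X 1155400 m, Y -4250600 m, Z 4599000 m

WGS84: a = 6378137 m, e² = 0.006694380; N(φ) = a/√(1−e²sin²φ) = 6389372.678 m.
X = (N+h)·cosφ·cosλ = 1155429.098 m; Y = (N+h)·cosφ·sinλ = -4250633.023 m; Z = (N(1−e²)+h)·sinφ = 4599013.871 m.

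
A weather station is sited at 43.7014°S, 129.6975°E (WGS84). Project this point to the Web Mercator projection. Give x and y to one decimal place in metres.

x 14437859.7 m, y -5419348.8 m

Web Mercator is spherical with R = a = 6378137 m.
x = R·λ = 6378137 × 2.263648407 = 14437859.657 m.
y = R·ln tan(π/4 + φ/2) = 6378137 × -0.849675827 = -5419348.828 m.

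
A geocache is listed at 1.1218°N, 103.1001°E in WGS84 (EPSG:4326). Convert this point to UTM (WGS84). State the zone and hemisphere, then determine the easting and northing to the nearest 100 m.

Zone 48N: E 288600 m, N 124100 m

Longitude 103.1001° lies in the 6° band [102°, 108°), giving zone 48; latitude is north of the equator, so 48N.
Zone 48 central meridian λ₀ = 6×48 − 183 = 105°; Δλ = -1.8999°.
Transverse Mercator on WGS84 with k₀ = 0.9996 gives E = 288589.969 m, N = 124061.407 m.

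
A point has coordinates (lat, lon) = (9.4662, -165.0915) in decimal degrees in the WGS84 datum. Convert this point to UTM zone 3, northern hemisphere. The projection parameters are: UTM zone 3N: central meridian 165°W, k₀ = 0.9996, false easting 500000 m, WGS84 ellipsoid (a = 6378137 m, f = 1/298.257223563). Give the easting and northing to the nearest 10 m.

Zone 3 central meridian λ₀ = 6×3 − 183 = -165°; Δλ = -0.0915°.
Transverse Mercator on WGS84 with k₀ = 0.9996 gives E = 489956.073 m, N = 1046395.931 m.

E 489960 m, N 1046400 m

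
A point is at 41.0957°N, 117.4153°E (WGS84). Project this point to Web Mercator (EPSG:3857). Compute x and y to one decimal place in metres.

x 13070611.4 m, y 5026467.7 m

Web Mercator is spherical with R = a = 6378137 m.
x = R·λ = 6378137 × 2.049283577 = 13070611.407 m.
y = R·ln tan(π/4 + φ/2) = 6378137 × 0.788077719 = 5026467.656 m.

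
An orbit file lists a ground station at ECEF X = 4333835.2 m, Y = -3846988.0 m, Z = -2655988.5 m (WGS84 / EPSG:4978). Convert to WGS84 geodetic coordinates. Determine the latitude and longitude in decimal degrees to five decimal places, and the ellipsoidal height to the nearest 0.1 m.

λ = atan2(Y, X) = -41.59429993°; p = √(X²+Y²) = 5794949.9 m.
Bowring's method on WGS84 (a = 6378137 m, b = 6356752.314 m) gives φ = -24.76939952°, h = 206.033 m.

lat -24.76940°, lon -41.59430°, h 206.0 m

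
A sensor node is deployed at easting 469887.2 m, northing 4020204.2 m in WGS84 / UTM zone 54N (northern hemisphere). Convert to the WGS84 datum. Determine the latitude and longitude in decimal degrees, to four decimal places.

Zone 54N: λ₀ = 141°, k₀ = 0.9996, false easting 500000 m.
Meridian distance M = (N − FN)/k₀ = 4021812.9 m.
Inverse transverse Mercator on WGS84 gives φ = 36.32640000°, λ = 140.66449972°.

lat 36.3264°, lon 140.6645°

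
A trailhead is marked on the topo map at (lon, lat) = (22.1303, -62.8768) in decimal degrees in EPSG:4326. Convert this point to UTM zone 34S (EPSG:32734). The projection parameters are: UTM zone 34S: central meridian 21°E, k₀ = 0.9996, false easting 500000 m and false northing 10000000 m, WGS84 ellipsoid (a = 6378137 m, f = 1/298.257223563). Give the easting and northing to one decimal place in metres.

Zone 34 central meridian λ₀ = 6×34 − 183 = 21°; Δλ = +1.1303°.
Transverse Mercator on WGS84 with k₀ = 0.9996 gives E = 557491.546 m, N = 3027632.506 m.

E 557491.5 m, N 3027632.5 m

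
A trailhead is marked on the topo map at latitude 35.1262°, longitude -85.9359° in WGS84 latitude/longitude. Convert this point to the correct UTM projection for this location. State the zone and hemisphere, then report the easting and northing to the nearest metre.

Longitude -85.9359° lies in the 6° band [-90°, -84°), giving zone 16; latitude is north of the equator, so 16N.
Zone 16 central meridian λ₀ = 6×16 − 183 = -87°; Δλ = +1.0641°.
Transverse Mercator on WGS84 with k₀ = 0.9996 gives E = 596953.467 m, N = 3887556.367 m.

Zone 16N: E 596953 m, N 3887556 m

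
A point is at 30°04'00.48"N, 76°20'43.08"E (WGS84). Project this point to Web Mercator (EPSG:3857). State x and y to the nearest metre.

Web Mercator is spherical with R = a = 6378137 m.
x = R·λ = 6378137 × 1.332476853 = 8498719.920 m.
y = R·ln tan(π/4 + φ/2) = 6378137 × 0.550652840 = 3512139.254 m.

x 8498720 m, y 3512139 m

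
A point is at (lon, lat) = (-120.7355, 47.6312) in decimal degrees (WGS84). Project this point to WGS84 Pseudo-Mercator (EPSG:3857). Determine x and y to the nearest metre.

x -13440214 m, y 6045718 m

Web Mercator is spherical with R = a = 6378137 m.
x = R·λ = 6378137 × -2.107231999 = -13440214.381 m.
y = R·ln tan(π/4 + φ/2) = 6378137 × 0.947881412 = 6045717.503 m.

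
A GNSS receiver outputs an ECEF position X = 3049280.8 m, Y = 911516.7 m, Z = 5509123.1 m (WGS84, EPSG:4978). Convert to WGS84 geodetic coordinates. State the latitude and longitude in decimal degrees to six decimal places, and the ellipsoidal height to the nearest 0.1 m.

λ = atan2(Y, X) = 16.64290024°; p = √(X²+Y²) = 3182605.2 m.
Bowring's method on WGS84 (a = 6378137 m, b = 6356752.314 m) gives φ = 60.15149968°, h = 260.268 m.

lat 60.151500°, lon 16.642900°, h 260.3 m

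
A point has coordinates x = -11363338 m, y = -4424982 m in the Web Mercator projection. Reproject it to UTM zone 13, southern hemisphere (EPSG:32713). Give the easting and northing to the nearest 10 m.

E 760310 m, N 5912390 m

Web Mercator inverse (R = 6378137 m) → φ = -36.89859753°, λ = -102.07860204°.
UTM 13S forward: E = 760311.020 m, N = 5912389.972 m.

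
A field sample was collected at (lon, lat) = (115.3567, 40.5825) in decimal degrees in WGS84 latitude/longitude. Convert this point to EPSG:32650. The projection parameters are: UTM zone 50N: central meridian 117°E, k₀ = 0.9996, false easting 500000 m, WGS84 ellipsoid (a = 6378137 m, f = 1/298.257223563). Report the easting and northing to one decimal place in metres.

Zone 50 central meridian λ₀ = 6×50 − 183 = 117°; Δλ = -1.6433°.
Transverse Mercator on WGS84 with k₀ = 0.9996 gives E = 360924.604 m, N = 4493709.925 m.

E 360924.6 m, N 4493709.9 m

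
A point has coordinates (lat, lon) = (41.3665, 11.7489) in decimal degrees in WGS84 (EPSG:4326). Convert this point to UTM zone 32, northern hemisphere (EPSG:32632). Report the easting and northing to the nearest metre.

E 729913 m, N 4583090 m

Zone 32 central meridian λ₀ = 6×32 − 183 = 9°; Δλ = +2.7489°.
Transverse Mercator on WGS84 with k₀ = 0.9996 gives E = 729912.673 m, N = 4583089.750 m.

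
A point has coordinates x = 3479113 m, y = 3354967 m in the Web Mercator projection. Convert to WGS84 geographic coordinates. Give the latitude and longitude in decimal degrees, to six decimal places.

R = 6378137 m. λ = x/R = 31.25340383°.
φ = 2·arctan(exp(y/R)) − 90° = 2·arctan(1.69217) − 90° = 28.83740054°.

lat 28.837401°, lon 31.253404°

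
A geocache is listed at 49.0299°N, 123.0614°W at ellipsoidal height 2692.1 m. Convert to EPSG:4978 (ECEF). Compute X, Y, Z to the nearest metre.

X -2286724 m, Y -3512998 m, Z 4794772 m

WGS84: a = 6378137 m, e² = 0.006694380; N(φ) = a/√(1−e²sin²φ) = 6390342.991 m.
X = (N+h)·cosφ·cosλ = -2286723.919 m; Y = (N+h)·cosφ·sinλ = -3512998.474 m; Z = (N(1−e²)+h)·sinφ = 4794772.282 m.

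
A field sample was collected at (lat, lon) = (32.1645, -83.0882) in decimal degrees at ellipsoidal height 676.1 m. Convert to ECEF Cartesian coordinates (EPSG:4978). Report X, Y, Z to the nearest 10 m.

X 650440 m, Y -5365660 m, Z 3376250 m

WGS84: a = 6378137 m, e² = 0.006694380; N(φ) = a/√(1−e²sin²φ) = 6384195.851 m.
X = (N+h)·cosφ·cosλ = 650437.717 m; Y = (N+h)·cosφ·sinλ = -5365662.051 m; Z = (N(1−e²)+h)·sinφ = 3376246.804 m.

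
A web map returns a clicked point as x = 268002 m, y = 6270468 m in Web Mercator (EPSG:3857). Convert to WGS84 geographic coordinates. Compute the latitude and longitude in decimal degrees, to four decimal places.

R = 6378137 m. λ = x/R = 2.40750293°.
φ = 2·arctan(exp(y/R)) − 90° = 2·arctan(2.67278) − 90° = 48.97410090°.

lat 48.9741°, lon 2.4075°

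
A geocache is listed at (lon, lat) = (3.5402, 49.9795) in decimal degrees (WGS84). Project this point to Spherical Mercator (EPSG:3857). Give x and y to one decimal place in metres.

Web Mercator is spherical with R = a = 6378137 m.
x = R·λ = 6378137 × 0.061788146 = 394093.261 m.
y = R·ln tan(π/4 + φ/2) = 6378137 × 1.010126681 = 6442726.359 m.

x 394093.3 m, y 6442726.4 m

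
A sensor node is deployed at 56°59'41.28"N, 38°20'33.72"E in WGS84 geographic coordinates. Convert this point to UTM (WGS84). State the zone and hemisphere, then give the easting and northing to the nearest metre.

Longitude 38.3427° lies in the 6° band [36°, 42°), giving zone 37; latitude is north of the equator, so 37N.
Zone 37 central meridian λ₀ = 6×37 − 183 = 39°; Δλ = -0.6573°.
Transverse Mercator on WGS84 with k₀ = 0.9996 gives E = 460065.207 m, N = 6316999.185 m.

Zone 37N: E 460065 m, N 6316999 m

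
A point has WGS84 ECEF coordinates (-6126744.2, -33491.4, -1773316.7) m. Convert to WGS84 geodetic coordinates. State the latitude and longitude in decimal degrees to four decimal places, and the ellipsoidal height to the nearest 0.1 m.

λ = atan2(Y, X) = -179.68679992°; p = √(X²+Y²) = 6126835.7 m.
Bowring's method on WGS84 (a = 6378137 m, b = 6356752.314 m) gives φ = -16.24530021°, h = 1828.168 m.

lat -16.2453°, lon -179.6868°, h 1828.2 m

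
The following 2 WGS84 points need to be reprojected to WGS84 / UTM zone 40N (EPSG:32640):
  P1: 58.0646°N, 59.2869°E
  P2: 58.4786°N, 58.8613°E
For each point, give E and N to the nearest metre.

UTM zone 40N: λ₀ = 57°, k₀ = 0.9996.
P1 (58.0646°, 59.2869°) → (634917.550, 6438187.803) m.
P2 (58.4786°, 58.8613°) → (608539.503, 6483499.255) m.

P1: E 634918 m, N 6438188 m; P2: E 608540 m, N 6483499 m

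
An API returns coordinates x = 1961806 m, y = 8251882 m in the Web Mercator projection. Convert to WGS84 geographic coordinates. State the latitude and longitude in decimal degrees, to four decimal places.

R = 6378137 m. λ = x/R = 17.62320314°.
φ = 2·arctan(exp(y/R)) − 90° = 2·arctan(3.64653) − 90° = 59.32919812°.

lat 59.3292°, lon 17.6232°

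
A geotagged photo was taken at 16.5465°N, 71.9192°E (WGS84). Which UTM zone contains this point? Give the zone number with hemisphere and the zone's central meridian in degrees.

Zone 42N, central meridian 69°

UTM zone = ⌊(λ + 180)/6⌋ + 1; 71.9192° ∈ [66°, 72°) → zone 42.
Hemisphere: N (φ ≥ 0).
Central meridian λ₀ = 6×42 − 183 = 69°.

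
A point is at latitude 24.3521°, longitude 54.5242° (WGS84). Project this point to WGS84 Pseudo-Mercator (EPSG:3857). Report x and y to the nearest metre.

Web Mercator is spherical with R = a = 6378137 m.
x = R·λ = 6378137 × 0.951626812 = 6069606.180 m.
y = R·ln tan(π/4 + φ/2) = 6378137 × 0.438430862 = 2796372.101 m.

x 6069606 m, y 2796372 m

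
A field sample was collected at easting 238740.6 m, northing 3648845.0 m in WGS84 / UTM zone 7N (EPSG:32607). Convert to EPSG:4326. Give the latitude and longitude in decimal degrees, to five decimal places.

Zone 7N: λ₀ = -141°, k₀ = 0.9996, false easting 500000 m.
Meridian distance M = (N − FN)/k₀ = 3650305.1 m.
Inverse transverse Mercator on WGS84 gives φ = 32.94670026°, λ = -143.79460027°.

lat 32.94670°, lon -143.79460°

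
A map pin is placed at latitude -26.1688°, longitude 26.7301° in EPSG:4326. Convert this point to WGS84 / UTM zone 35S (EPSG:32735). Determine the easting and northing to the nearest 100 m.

Zone 35 central meridian λ₀ = 6×35 − 183 = 27°; Δλ = -0.2699°.
Transverse Mercator on WGS84 with k₀ = 0.9996 gives E = 473027.695 m, N = 7105594.393 m.

E 473000 m, N 7105600 m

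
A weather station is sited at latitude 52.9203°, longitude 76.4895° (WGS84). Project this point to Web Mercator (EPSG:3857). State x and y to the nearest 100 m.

Web Mercator is spherical with R = a = 6378137 m.
x = R·λ = 6378137 × 1.334993618 = 8514772.191 m.
y = R·ln tan(π/4 + φ/2) = 6378137 × 1.092524222 = 6968269.163 m.

x 8514800 m, y 6968300 m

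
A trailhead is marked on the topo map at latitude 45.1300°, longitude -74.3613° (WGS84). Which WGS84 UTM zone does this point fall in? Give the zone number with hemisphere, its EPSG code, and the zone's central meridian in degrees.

UTM zone = ⌊(λ + 180)/6⌋ + 1; -74.3613° ∈ [-78°, -72°) → zone 18.
Hemisphere: N (φ ≥ 0).
Central meridian λ₀ = 6×18 − 183 = -75°.
EPSG code: 32618.

Zone 18N (EPSG:32618), central meridian -75°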